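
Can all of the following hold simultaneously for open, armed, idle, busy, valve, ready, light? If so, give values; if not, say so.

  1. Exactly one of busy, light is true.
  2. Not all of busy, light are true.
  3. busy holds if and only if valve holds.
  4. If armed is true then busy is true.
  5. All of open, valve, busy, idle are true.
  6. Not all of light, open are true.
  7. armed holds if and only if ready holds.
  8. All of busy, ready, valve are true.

open=T; armed=T; idle=T; busy=T; valve=T; ready=T; light=F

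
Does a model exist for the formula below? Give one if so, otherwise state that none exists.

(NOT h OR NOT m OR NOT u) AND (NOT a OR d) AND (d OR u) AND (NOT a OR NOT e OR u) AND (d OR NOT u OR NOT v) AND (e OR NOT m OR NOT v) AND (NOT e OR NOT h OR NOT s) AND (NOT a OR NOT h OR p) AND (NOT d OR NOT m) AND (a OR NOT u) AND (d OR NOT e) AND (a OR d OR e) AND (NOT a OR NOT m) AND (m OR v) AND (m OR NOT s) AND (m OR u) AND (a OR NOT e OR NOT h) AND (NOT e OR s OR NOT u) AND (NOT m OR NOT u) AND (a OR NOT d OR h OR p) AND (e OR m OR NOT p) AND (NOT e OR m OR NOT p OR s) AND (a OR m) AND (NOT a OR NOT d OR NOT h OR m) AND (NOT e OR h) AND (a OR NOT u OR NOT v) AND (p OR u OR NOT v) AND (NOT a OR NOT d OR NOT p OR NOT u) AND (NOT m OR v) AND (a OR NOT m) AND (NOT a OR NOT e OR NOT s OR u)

s = False, d = True, p = False, m = False, e = False, a = True, v = True, h = False, u = True

Try s = True:
  (m OR NOT s) forces m = True.
  (NOT d OR NOT m) forces d = False.
  (NOT a OR d) forces a = False.
  clause (a OR NOT m) is falsified — backtrack.
So s = False.
Set d = True.
  then (NOT d OR NOT m) forces m = False.
  then (m OR v) forces v = True.
  then (m OR u) forces u = True.
  then (NOT e OR s OR NOT u) forces e = False.
  then (e OR m OR NOT p) forces p = False.
  then (a OR m) forces a = True.
  then (NOT a OR NOT d OR NOT h OR m) forces h = False.
All clauses satisfied.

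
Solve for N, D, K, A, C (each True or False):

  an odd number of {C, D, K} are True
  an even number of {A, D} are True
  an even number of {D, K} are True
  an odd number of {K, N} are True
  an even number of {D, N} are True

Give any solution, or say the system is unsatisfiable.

Unsatisfiable — no assignment works.

Adding constraints 3, 4, 5 mod 2: every variable appears an even number of times on the left, so the left side is 0.
But the right sides sum to 1 (mod 2). 0 ≠ 1 — the system is inconsistent.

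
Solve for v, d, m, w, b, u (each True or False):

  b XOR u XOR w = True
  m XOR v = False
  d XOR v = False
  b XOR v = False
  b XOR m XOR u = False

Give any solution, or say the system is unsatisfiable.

v: True, d: True, m: True, w: False, b: True, u: False

b XOR u XOR w = T XOR F XOR F = True ✓
m XOR v = T XOR T = False ✓
d XOR v = T XOR T = False ✓
b XOR v = T XOR T = False ✓
b XOR m XOR u = T XOR T XOR F = False ✓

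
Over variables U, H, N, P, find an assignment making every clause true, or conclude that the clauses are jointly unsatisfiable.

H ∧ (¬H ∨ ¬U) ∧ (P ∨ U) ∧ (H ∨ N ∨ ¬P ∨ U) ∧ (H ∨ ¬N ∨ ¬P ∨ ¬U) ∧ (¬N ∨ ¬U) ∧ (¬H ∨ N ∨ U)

U = False, H = True, N = True, P = True

Unit clause (H) forces H = True.
In (¬H ∨ ¬U) only ¬U is left, so U = False.
In (P ∨ U) only P is left, so P = True.
In (¬H ∨ N ∨ U) only N is left, so N = True.
Check each clause:
  (H): H holds.
  (¬H ∨ ¬U): ¬U holds.
  (P ∨ U): P holds.
  (H ∨ N ∨ ¬P ∨ U): H holds.
  (H ∨ ¬N ∨ ¬P ∨ ¬U): H holds.
  (¬N ∨ ¬U): ¬U holds.
  (¬H ∨ N ∨ U): N holds.
All clauses satisfied.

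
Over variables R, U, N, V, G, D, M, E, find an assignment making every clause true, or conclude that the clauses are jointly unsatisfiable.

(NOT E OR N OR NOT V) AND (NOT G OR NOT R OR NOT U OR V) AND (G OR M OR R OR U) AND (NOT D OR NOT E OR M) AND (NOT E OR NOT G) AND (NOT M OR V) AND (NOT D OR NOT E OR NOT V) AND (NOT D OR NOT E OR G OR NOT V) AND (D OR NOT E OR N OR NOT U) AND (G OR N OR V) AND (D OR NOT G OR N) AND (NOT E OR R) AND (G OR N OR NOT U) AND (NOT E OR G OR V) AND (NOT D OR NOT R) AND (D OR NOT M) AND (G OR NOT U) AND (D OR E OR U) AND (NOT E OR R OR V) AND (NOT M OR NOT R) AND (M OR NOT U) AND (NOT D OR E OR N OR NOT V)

Set R = True.
  then (NOT D OR NOT R) forces D = False.
  then (D OR NOT M) forces M = False.
  then (M OR NOT U) forces U = False.
  then (D OR E OR U) forces E = True.
  then (NOT E OR NOT G) forces G = False.
  then (NOT E OR G OR V) forces V = True.
  then (NOT E OR N OR NOT V) forces N = True.
All clauses satisfied.

R = True, U = False, N = True, V = True, G = False, D = False, M = False, E = True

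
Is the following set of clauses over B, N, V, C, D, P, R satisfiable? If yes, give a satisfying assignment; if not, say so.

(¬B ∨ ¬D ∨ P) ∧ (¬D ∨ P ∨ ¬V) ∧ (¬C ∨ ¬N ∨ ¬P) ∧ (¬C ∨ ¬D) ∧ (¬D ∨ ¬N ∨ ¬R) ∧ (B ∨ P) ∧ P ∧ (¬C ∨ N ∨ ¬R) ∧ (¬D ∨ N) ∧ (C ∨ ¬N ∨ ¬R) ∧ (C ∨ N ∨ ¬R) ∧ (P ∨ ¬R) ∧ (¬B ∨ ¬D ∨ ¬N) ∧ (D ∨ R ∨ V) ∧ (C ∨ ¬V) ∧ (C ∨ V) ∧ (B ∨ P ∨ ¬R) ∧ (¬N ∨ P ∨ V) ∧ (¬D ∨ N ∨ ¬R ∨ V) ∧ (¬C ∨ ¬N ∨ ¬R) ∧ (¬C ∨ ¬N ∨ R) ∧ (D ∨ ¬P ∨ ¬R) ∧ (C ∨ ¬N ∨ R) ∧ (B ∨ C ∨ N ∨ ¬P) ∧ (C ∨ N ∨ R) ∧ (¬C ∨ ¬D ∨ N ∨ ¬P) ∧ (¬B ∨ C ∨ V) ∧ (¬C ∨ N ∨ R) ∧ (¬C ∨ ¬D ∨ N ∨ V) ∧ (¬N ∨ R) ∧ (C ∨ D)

Case C = True:
  (¬C ∨ ¬D) forces D = False.
  (P) forces P = True.
  (¬C ∨ ¬N ∨ ¬P) forces N = False.
  (¬C ∨ N ∨ ¬R) forces R = False.
  Clause (¬C ∨ N ∨ R) is falsified — contradiction.
Case C = False:
  (P) forces P = True.
  (C ∨ ¬V) forces V = False.
  Clause (C ∨ V) is falsified — contradiction.
Both cases fail, so the formula is unsatisfiable.

Unsatisfiable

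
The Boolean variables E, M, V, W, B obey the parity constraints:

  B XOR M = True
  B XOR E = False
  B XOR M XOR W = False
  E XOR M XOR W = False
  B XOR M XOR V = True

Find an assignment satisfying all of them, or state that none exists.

E = True, M = False, V = False, W = True, B = True

B XOR M = T XOR F = True ✓
B XOR E = T XOR T = False ✓
B XOR M XOR W = T XOR F XOR T = False ✓
E XOR M XOR W = T XOR F XOR T = False ✓
B XOR M XOR V = T XOR F XOR F = True ✓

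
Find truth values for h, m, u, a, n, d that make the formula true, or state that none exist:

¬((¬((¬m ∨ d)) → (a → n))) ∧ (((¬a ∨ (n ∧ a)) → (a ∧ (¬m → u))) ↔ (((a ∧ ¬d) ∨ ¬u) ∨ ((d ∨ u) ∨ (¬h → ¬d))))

h = False; m = True; u = False; a = True; n = False; d = False

  ¬((¬((¬m ∨ d)) → (a → n))) = True
    ¬((¬m ∨ d)) → (a → n) = False
      ¬((¬m ∨ d)) = True
        ¬m ∨ d = False
          ¬m = False
      a → n = False
  ((¬a ∨ (n ∧ a)) → (a ∧ (¬m → u))) ↔ (((a ∧ ¬d) ∨ ¬u) ∨ ((d ∨ u) ∨ (¬h → ¬d))) = True
    (¬a ∨ (n ∧ a)) → (a ∧ (¬m → u)) = True
      ¬a ∨ (n ∧ a) = False
        ¬a = False
        n ∧ a = False
      a ∧ (¬m → u) = True
        ¬m → u = True
          ¬m = False
    ((a ∧ ¬d) ∨ ¬u) ∨ ((d ∨ u) ∨ (¬h → ¬d)) = True
      (a ∧ ¬d) ∨ ¬u = True
        a ∧ ¬d = True
          ¬d = True
        ¬u = True
      (d ∨ u) ∨ (¬h → ¬d) = True
        d ∨ u = False
        ¬h → ¬d = True
          ¬h = True
          ¬d = True
Both conjuncts True, so the formula holds.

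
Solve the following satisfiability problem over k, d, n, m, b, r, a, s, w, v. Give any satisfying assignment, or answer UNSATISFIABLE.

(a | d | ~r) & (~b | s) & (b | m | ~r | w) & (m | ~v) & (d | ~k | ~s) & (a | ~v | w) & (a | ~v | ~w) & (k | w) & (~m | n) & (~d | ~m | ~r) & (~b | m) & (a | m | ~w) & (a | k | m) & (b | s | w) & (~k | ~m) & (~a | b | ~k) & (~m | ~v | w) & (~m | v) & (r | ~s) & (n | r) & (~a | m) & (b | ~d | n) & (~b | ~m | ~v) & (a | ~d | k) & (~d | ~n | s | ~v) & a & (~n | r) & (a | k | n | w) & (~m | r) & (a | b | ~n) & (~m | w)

k = False, d = False, n = True, m = True, b = False, r = True, a = True, s = False, w = True, v = True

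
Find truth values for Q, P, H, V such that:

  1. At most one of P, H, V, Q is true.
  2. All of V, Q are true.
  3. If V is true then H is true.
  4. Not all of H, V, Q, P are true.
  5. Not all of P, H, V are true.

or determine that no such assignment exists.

Unsatisfiable — no assignment works.

Case V = True:
  (1) with V=T forces P = False.
  (1) with V=T forces H = False.
  Constraint (3) is violated (V=T, H=F) — contradiction.
Case V = False:
  Constraint (2) is violated (V=F) — contradiction.
Both cases fail — unsatisfiable.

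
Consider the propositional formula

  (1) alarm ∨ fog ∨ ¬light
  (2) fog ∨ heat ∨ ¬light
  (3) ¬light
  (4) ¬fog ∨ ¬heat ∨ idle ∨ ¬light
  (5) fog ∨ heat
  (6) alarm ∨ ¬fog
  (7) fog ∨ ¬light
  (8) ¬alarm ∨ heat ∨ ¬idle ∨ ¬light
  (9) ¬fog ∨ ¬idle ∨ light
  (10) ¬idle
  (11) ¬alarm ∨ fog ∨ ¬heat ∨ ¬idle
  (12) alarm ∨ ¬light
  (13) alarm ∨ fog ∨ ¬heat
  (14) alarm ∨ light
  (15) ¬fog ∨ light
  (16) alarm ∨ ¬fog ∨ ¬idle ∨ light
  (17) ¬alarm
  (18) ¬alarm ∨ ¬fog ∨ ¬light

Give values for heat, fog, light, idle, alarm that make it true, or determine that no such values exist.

Case alarm = True:
  Clause (¬alarm) is falsified — contradiction.
Case alarm = False:
  (¬light) forces light = False.
  Clause (alarm ∨ light) is falsified — contradiction.
Both cases fail, so the formula is unsatisfiable.

Unsatisfiable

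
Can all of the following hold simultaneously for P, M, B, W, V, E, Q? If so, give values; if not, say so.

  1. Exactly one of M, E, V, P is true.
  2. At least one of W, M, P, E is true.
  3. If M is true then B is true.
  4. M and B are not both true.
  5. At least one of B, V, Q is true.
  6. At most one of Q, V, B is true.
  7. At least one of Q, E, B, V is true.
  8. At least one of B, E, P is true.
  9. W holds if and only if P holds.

P = False, M = False, B = False, W = False, V = False, E = True, Q = True

  (1) {M, E, V, P}: 1 true — exactly one ✓
  (2) {W, M, P, E}: 1 true — at least one ✓
  (3) M=F ⇒ B: vacuous ✓
  (4) M=F, B=F — not both ✓
  (5) {B, V, Q}: 1 true — at least one ✓
  (6) {Q, V, B}: 1 true — at most one ✓
  (7) {Q, E, B, V}: 2 true — at least one ✓
  (8) {B, E, P}: 1 true — at least one ✓
  (9) W=F, P=F — same ✓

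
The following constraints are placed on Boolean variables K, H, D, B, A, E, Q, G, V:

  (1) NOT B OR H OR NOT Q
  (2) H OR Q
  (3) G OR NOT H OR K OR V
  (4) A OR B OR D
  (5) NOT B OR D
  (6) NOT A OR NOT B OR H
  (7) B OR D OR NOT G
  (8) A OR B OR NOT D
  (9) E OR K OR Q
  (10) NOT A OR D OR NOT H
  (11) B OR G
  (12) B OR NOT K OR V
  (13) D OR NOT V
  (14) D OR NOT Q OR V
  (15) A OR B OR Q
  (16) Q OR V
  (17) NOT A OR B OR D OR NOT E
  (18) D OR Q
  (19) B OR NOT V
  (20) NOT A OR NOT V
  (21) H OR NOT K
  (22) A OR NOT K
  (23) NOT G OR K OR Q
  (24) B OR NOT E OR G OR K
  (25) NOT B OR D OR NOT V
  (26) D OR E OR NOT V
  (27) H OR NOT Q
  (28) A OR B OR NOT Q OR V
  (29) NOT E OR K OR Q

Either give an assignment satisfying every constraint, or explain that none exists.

K = False, H = True, D = True, B = True, A = True, E = False, Q = True, G = True, V = False

Set K = False.
Try H = False:
  (H OR Q) forces Q = True.
  clause (H OR NOT Q) is falsified — backtrack.
So H = True.
Set D = True.
Set B = True.
Set A = True.
  then (NOT A OR NOT V) forces V = False.
  then (G OR NOT H OR K OR V) forces G = True.
  then (Q OR V) forces Q = True.
Set E = False.
All clauses satisfied.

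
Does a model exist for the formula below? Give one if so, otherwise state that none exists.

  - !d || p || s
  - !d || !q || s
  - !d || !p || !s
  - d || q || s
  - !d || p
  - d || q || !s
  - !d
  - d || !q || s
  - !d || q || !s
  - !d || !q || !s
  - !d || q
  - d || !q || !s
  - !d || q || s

Case s = True:
  (!d) forces d = False.
  (d || q || !s) forces q = True.
  Clause (d || !q || !s) is falsified — contradiction.
Case s = False:
  (!d) forces d = False.
  (d || q || s) forces q = True.
  Clause (d || !q || s) is falsified — contradiction.
Both cases fail, so the formula is unsatisfiable.

Unsatisfiable — no assignment works.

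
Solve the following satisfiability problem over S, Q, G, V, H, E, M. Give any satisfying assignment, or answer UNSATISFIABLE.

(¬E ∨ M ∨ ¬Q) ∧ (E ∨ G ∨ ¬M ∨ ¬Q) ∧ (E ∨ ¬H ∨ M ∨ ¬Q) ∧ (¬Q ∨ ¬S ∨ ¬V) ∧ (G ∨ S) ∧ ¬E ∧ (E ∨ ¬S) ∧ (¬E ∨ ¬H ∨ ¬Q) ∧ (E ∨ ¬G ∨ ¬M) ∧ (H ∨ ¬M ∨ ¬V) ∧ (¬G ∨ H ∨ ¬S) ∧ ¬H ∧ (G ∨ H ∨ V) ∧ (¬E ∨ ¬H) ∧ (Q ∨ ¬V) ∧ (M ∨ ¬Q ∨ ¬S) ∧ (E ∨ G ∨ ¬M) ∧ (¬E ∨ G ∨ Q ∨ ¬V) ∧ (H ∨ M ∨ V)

S: False, Q: True, G: True, V: True, H: False, E: False, M: False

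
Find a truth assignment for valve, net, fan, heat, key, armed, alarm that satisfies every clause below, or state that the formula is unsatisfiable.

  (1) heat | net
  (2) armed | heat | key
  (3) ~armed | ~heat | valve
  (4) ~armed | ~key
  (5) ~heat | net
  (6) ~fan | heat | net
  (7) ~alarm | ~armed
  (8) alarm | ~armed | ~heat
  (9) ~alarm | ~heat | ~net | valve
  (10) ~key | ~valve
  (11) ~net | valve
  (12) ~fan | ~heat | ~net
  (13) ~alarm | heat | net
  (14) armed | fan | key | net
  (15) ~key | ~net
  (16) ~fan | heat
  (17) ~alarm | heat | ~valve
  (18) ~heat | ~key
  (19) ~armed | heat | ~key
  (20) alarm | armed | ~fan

valve=T, net=T, fan=F, heat=F, key=F, armed=T, alarm=F

Try valve = False:
  (~net | valve) forces net = False.
  (heat | net) forces heat = True.
  clause (~heat | net) is falsified — backtrack.
So valve = True.
  then (~key | ~valve) forces key = False.
Set net = True.
Set fan = False.
Set heat = False.
  then (armed | heat | key) forces armed = True.
  then (~alarm | ~armed) forces alarm = False.
All clauses satisfied.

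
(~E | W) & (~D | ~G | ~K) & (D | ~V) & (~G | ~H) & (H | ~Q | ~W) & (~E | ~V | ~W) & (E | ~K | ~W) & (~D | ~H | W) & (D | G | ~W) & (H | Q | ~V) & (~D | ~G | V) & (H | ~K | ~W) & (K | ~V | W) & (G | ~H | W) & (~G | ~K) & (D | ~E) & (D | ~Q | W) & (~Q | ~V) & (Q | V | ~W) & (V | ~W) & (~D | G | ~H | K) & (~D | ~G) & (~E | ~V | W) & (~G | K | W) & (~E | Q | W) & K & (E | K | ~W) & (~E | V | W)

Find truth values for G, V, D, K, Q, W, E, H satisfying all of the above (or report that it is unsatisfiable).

G=F, V=F, D=F, K=T, Q=F, W=F, E=F, H=F

Unit clause (K) forces K = True.
In (~G | ~K) only ~G is left, so G = False.
Set V = False.
  then (V | ~W) forces W = False.
  then (~E | V | W) forces E = False.
  then (G | ~H | W) forces H = False.
Set D = False.
  then (D | ~Q | W) forces Q = False.
All clauses satisfied.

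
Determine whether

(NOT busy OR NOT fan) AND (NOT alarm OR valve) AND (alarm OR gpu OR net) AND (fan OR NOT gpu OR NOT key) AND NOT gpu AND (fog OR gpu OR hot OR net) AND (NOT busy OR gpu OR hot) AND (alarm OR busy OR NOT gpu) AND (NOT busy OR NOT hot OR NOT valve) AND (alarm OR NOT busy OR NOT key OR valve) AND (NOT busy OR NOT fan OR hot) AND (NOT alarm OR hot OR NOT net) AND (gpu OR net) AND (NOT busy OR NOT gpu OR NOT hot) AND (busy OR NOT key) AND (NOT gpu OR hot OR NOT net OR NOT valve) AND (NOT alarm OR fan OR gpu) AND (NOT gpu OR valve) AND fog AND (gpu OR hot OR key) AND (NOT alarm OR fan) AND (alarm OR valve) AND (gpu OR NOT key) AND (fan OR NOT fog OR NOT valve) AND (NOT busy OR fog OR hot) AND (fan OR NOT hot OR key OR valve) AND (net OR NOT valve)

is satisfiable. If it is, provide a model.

Unit clause (NOT gpu) forces gpu = False.
In (gpu OR net) only net is left, so net = True.
Unit clause (fog) forces fog = True.
In (gpu OR NOT key) only NOT key is left, so key = False.
In (gpu OR hot OR key) only hot is left, so hot = True.
Try fan = False:
  (NOT alarm OR fan OR gpu) forces alarm = False.
  (alarm OR valve) forces valve = True.
  clause (fan OR NOT fog OR NOT valve) is falsified — backtrack.
So fan = True.
  then (NOT busy OR NOT fan) forces busy = False.
Try valve = False:
  (NOT alarm OR valve) forces alarm = False.
  clause (alarm OR valve) is falsified — backtrack.
So valve = True.
Set alarm = False.
All clauses satisfied.

key = False; fan = True; net = True; valve = True; gpu = False; hot = True; fog = True; busy = False; alarm = False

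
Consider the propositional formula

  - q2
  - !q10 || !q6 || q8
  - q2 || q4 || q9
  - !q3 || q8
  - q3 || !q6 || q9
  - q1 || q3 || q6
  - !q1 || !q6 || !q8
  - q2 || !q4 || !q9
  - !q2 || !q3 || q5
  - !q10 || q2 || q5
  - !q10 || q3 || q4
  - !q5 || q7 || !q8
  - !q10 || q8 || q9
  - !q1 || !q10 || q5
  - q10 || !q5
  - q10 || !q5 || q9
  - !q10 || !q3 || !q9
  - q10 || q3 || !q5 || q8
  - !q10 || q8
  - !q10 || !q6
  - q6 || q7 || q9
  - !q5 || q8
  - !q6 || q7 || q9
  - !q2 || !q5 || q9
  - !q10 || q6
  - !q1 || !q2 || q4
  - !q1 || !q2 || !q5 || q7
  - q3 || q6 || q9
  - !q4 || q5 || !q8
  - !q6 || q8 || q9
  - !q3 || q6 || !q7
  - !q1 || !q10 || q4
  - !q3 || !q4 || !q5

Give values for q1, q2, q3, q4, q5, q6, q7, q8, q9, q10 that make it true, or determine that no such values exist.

q1: False, q2: True, q3: False, q4: True, q5: False, q6: True, q7: True, q8: False, q9: True, q10: False

Unit clause (q2) forces q2 = True.
Set q1 = False.
Set q3 = False.
  then (q1 || q3 || q6) forces q6 = True.
  then (!q10 || !q6) forces q10 = False.
  then (q3 || !q6 || q9) forces q9 = True.
  then (q10 || !q5) forces q5 = False.
Set q4 = True.
  then (!q4 || q5 || !q8) forces q8 = False.
Set q7 = True.
All clauses satisfied.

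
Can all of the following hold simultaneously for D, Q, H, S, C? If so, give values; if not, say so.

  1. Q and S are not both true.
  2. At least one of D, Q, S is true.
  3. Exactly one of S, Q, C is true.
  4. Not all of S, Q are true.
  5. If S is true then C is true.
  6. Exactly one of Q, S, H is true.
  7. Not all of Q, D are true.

D=T; Q=F; H=T; S=F; C=T

  (1) Q=F, S=F — not both ✓
  (2) {D, Q, S}: 1 true — at least one ✓
  (3) {S, Q, C}: 1 true — exactly one ✓
  (4) {S, Q}: 0/2 true — not all ✓
  (5) S=F ⇒ C: vacuous ✓
  (6) {Q, S, H}: 1 true — exactly one ✓
  (7) {Q, D}: 1/2 true — not all ✓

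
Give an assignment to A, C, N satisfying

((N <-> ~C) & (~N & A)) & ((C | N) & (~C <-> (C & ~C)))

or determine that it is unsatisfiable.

A = True, C = True, N = False

  (N <-> ~C) & (~N & A) = True
    N <-> ~C = True
      ~C = False
    ~N & A = True
      ~N = True
  (C | N) & (~C <-> (C & ~C)) = True
    C | N = True
    ~C <-> (C & ~C) = True
      ~C = False
      C & ~C = False
        ~C = False
Both conjuncts True, so the formula holds.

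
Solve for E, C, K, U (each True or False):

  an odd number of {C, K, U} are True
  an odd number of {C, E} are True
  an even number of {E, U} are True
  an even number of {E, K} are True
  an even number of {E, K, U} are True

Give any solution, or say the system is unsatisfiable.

E: False; C: True; K: False; U: False

{C, K, U}: 1 true → odd ✓
{C, E}: 1 true → odd ✓
{E, U}: 0 true → even ✓
{E, K}: 0 true → even ✓
{E, K, U}: 0 true → even ✓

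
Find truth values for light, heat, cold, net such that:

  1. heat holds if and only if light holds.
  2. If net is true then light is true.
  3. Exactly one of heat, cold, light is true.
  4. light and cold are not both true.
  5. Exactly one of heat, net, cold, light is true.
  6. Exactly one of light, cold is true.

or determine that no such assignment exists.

light: False, heat: False, cold: True, net: False

  (1) heat=F, light=F — same ✓
  (2) net=F ⇒ light: vacuous ✓
  (3) {heat, cold, light}: 1 true — exactly one ✓
  (4) light=F, cold=T — not both ✓
  (5) {heat, net, cold, light}: 1 true — exactly one ✓
  (6) {light, cold}: 1 true — exactly one ✓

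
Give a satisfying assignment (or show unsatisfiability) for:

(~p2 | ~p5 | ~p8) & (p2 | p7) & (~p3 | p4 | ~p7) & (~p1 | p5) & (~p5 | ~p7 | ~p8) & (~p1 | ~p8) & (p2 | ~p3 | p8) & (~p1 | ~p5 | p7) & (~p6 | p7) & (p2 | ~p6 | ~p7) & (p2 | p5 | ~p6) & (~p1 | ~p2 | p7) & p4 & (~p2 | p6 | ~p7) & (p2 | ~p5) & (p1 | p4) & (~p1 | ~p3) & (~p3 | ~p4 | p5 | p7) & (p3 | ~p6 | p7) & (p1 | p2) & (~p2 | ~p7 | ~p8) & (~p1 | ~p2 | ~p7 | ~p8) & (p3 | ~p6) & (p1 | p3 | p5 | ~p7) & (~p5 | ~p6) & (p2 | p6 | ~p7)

Unit clause (p4) forces p4 = True.
Set p1 = False.
  then (p1 | p2) forces p2 = True.
Set p3 = False.
  then (p3 | ~p6) forces p6 = False.
  then (~p2 | p6 | ~p7) forces p7 = False.
Set p5 = True.
  then (~p2 | ~p5 | ~p8) forces p8 = False.
All clauses satisfied.

p1 = False; p2 = True; p3 = False; p4 = True; p5 = True; p6 = False; p7 = False; p8 = False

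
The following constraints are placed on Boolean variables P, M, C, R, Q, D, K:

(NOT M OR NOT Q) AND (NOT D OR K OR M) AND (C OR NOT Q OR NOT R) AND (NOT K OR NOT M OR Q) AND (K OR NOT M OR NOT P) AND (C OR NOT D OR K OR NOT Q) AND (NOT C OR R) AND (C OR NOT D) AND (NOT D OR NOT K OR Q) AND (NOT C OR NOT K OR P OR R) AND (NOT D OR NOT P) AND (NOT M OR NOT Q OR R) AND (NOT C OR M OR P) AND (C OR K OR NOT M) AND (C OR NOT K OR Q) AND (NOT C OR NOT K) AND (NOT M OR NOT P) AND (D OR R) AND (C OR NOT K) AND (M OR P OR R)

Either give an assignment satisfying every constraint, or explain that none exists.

P = True, M = False, C = True, R = True, Q = True, D = False, K = False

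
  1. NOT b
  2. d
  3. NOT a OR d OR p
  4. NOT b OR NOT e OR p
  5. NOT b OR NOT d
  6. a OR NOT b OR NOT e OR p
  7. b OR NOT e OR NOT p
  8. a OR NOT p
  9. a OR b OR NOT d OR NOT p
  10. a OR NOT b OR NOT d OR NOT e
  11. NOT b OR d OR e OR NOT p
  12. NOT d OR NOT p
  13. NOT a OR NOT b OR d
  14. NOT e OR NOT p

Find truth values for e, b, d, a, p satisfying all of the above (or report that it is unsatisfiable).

Unit clause (NOT b) forces b = False.
Unit clause (d) forces d = True.
In (NOT d OR NOT p) only NOT p is left, so p = False.
Set e = True.
Set a = False.
All clauses satisfied.

e = True, b = False, d = True, a = False, p = False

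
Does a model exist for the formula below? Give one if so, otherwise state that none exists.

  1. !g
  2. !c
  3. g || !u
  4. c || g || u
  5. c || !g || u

Case c = True:
  Clause (!c) is falsified — contradiction.
Case c = False:
  (!g) forces g = False.
  (g || !u) forces u = False.
  Clause (c || g || u) is falsified — contradiction.
Both cases fail, so the formula is unsatisfiable.

No satisfying assignment exists.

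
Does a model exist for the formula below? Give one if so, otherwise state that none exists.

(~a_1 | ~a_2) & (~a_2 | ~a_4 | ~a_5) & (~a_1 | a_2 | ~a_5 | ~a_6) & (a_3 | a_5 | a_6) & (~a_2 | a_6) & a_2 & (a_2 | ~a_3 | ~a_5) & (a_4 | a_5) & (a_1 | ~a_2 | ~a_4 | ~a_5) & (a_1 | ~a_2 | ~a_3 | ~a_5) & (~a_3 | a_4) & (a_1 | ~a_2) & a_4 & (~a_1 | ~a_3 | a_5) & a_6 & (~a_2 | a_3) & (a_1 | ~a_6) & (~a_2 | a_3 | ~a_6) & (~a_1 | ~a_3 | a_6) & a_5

The formula is unsatisfiable.

Case a_2 = True:
  (~a_1 | ~a_2) forces a_1 = False.
  Clause (a_1 | ~a_2) is falsified — contradiction.
Case a_2 = False:
  Clause (a_2) is falsified — contradiction.
Both cases fail, so the formula is unsatisfiable.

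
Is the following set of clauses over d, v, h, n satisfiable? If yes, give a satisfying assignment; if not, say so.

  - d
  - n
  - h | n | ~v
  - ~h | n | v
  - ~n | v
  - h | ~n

Unit clause (d) forces d = True.
Unit clause (n) forces n = True.
In (~n | v) only v is left, so v = True.
In (h | ~n) only h is left, so h = True.
All clauses satisfied.

d = True, v = True, h = True, n = True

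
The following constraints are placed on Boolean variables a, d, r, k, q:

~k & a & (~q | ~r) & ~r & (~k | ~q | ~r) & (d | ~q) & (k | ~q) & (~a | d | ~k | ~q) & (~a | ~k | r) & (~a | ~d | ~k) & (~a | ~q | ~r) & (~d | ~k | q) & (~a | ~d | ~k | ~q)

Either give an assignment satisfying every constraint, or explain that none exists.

a: True; d: True; r: False; k: False; q: False

Unit clause (~k) forces k = False.
Unit clause (a) forces a = True.
Unit clause (~r) forces r = False.
In (k | ~q) only ~q is left, so q = False.
Set d = True.
All clauses satisfied.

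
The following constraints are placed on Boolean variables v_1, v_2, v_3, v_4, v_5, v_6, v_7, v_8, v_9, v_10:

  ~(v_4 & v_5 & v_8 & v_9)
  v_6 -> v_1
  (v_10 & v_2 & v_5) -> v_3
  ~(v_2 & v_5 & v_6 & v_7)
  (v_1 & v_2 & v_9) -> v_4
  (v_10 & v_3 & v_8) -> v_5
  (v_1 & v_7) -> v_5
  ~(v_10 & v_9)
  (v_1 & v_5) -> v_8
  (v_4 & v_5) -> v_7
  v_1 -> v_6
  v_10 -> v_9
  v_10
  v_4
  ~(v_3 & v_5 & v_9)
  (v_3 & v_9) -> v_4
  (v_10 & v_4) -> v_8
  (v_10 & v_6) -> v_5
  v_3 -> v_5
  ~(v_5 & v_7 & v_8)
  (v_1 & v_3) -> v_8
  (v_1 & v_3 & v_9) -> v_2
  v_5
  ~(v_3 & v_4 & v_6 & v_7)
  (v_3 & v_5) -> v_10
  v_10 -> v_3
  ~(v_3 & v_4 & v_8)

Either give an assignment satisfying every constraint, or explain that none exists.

The formula is unsatisfiable.

Case v_9 = True:
  (v_10) forces v_10 = True.
  Clause (~v_10 | ~v_9) is falsified — contradiction.
Case v_9 = False:
  (~v_10 | v_9) forces v_10 = False.
  Clause (v_10) is falsified — contradiction.
Both cases fail, so the formula is unsatisfiable.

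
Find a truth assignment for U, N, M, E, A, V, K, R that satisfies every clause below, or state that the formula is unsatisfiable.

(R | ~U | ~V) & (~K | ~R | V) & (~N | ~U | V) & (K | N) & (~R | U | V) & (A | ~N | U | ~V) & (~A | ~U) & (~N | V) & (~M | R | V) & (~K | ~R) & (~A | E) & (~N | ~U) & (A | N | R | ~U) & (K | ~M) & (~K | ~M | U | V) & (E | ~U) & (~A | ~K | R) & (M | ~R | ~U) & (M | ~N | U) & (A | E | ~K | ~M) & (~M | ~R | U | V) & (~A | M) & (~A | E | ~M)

Try U = True:
  (~A | ~U) forces A = False.
  (~N | ~U) forces N = False.
  (K | N) forces K = True.
  (~K | ~R) forces R = False.
  clause (A | N | R | ~U) is falsified — backtrack.
So U = False.
Set N = False.
  then (K | N) forces K = True.
  then (~K | ~R) forces R = False.
  then (~A | ~K | R) forces A = False.
Set M = False.
Set E = False.
Set V = False.
All clauses satisfied.

U=F; N=F; M=F; E=F; A=F; V=F; K=T; R=F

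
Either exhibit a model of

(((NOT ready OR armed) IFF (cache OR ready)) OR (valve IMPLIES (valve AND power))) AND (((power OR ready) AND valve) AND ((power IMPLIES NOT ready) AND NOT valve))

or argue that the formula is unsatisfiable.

UNSATISFIABLE

Case valve = True: the conjunct NOT valve is False.
Case valve = False: the conjunct valve is False.
Both cases fail — unsatisfiable.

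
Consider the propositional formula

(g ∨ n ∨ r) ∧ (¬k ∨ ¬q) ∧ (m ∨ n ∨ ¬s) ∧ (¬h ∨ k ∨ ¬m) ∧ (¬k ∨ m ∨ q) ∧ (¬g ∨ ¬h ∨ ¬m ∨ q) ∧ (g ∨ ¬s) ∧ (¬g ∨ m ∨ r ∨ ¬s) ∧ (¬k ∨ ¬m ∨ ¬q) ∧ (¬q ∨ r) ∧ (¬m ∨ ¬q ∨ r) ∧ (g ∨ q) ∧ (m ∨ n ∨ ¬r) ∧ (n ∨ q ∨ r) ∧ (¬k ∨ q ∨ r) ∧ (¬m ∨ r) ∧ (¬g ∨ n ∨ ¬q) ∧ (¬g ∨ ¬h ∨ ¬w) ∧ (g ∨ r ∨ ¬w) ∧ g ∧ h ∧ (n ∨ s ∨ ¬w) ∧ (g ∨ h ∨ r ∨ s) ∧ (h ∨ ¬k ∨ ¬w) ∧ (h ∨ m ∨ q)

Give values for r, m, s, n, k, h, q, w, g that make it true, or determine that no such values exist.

Unit clause (g) forces g = True.
Unit clause (h) forces h = True.
In (¬g ∨ ¬h ∨ ¬w) only ¬w is left, so w = False.
Set r = True.
Try m = True:
  (¬h ∨ k ∨ ¬m) forces k = True.
  (¬k ∨ ¬q) forces q = False.
  clause (¬g ∨ ¬h ∨ ¬m ∨ q) is falsified — backtrack.
So m = False.
  then (m ∨ n ∨ ¬r) forces n = True.
Set s = True.
Set k = False.
Set q = False.
All clauses satisfied.

r = True, m = False, s = True, n = True, k = False, h = True, q = False, w = False, g = True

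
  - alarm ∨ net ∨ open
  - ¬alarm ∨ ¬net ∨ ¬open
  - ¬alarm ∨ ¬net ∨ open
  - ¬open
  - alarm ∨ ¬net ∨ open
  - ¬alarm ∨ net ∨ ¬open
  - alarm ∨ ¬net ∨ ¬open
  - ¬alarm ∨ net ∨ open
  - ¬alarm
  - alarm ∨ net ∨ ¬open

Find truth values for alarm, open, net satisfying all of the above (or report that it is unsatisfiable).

Case alarm = True:
  Clause (¬alarm) is falsified — contradiction.
Case alarm = False:
  (¬open) forces open = False.
  (alarm ∨ net ∨ open) forces net = True.
  Clause (alarm ∨ ¬net ∨ open) is falsified — contradiction.
Both cases fail, so the formula is unsatisfiable.

UNSATISFIABLE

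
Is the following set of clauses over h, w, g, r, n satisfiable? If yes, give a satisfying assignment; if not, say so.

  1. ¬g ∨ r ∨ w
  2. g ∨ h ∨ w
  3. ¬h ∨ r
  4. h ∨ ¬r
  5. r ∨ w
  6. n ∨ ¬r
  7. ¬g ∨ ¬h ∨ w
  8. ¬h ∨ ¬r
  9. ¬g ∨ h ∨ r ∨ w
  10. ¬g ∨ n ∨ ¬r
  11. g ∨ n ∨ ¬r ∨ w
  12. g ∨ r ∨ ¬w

Try h = True:
  (¬h ∨ r) forces r = True.
  clause (¬h ∨ ¬r) is falsified — backtrack.
So h = False.
  then (h ∨ ¬r) forces r = False.
  then (r ∨ w) forces w = True.
  then (g ∨ r ∨ ¬w) forces g = True.
Set n = False.
All clauses satisfied.

h: False, w: True, g: True, r: False, n: False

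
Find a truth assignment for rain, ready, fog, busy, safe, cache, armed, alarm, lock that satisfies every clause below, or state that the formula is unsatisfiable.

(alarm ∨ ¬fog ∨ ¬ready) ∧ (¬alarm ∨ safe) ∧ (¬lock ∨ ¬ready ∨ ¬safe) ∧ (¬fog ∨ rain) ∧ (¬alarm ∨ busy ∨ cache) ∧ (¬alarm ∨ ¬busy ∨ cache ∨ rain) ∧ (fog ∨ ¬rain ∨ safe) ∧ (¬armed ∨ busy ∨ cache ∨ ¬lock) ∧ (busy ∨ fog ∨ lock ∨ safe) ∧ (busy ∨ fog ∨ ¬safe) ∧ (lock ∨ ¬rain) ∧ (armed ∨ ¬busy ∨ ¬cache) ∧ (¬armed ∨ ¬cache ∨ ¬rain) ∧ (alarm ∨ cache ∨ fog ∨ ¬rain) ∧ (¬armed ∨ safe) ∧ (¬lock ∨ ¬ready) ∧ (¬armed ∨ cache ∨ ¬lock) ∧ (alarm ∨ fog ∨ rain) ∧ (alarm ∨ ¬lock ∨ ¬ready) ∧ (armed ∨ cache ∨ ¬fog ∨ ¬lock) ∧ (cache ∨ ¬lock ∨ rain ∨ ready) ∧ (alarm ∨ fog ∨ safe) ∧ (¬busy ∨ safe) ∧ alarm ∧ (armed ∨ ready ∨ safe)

rain: True; ready: False; fog: True; busy: False; safe: True; cache: True; armed: False; alarm: True; lock: True

Unit clause (alarm) forces alarm = True.
In (¬alarm ∨ safe) only safe is left, so safe = True.
Set rain = True.
  then (lock ∨ ¬rain) forces lock = True.
  then (¬lock ∨ ¬ready) forces ready = False.
Set fog = True.
Set busy = False.
  then (¬alarm ∨ busy ∨ cache) forces cache = True.
  then (¬armed ∨ ¬cache ∨ ¬rain) forces armed = False.
All clauses satisfied.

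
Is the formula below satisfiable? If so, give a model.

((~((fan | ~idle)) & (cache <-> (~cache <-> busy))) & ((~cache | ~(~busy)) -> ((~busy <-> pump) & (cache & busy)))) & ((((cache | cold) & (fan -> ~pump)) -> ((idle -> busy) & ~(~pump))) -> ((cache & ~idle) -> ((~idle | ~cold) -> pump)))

pump = True; cache = True; busy = False; fan = False; cold = True; idle = True

  (~((fan | ~idle)) & (cache <-> (~cache <-> busy))) & ((~cache | ~(~busy)) -> ((~busy <-> pump) & (cache & busy))) = True
    ~((fan | ~idle)) & (cache <-> (~cache <-> busy)) = True
      ~((fan | ~idle)) = True
        fan | ~idle = False
          ~idle = False
      cache <-> (~cache <-> busy) = True
        ~cache <-> busy = True
          ~cache = False
    (~cache | ~(~busy)) -> ((~busy <-> pump) & (cache & busy)) = True
      ~cache | ~(~busy) = False
        ~cache = False
        ~(~busy) = False
          ~busy = True
      (~busy <-> pump) & (cache & busy) = False
        ~busy <-> pump = True
          ~busy = True
        cache & busy = False
  (((cache | cold) & (fan -> ~pump)) -> ((idle -> busy) & ~(~pump))) -> ((cache & ~idle) -> ((~idle | ~cold) -> pump)) = True
    ((cache | cold) & (fan -> ~pump)) -> ((idle -> busy) & ~(~pump)) = False
      (cache | cold) & (fan -> ~pump) = True
        cache | cold = True
        fan -> ~pump = True
          ~pump = False
      (idle -> busy) & ~(~pump) = False
        idle -> busy = False
        ~(~pump) = True
          ~pump = False
    (cache & ~idle) -> ((~idle | ~cold) -> pump) = True
      cache & ~idle = False
        ~idle = False
      (~idle | ~cold) -> pump = True
        ~idle | ~cold = False
          ~idle = False
          ~cold = False
Both conjuncts True, so the formula holds.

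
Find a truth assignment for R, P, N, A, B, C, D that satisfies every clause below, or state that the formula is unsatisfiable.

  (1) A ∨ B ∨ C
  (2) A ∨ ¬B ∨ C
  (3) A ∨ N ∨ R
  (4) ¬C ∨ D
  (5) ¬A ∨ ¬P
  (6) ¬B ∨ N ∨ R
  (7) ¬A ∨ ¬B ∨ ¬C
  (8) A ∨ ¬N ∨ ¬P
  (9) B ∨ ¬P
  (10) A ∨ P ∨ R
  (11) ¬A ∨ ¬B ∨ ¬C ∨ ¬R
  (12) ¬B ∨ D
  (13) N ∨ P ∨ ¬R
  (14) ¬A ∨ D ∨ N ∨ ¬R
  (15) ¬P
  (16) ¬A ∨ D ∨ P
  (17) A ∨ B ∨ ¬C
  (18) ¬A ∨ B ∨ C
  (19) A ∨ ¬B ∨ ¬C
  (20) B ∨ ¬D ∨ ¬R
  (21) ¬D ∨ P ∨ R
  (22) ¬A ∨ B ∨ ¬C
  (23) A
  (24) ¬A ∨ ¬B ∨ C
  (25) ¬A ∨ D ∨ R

Unsatisfiable

Case P = True:
  Clause (¬P) is falsified — contradiction.
Case P = False:
  (A) forces A = True.
  (¬A ∨ D ∨ P) forces D = True.
  (¬D ∨ P ∨ R) forces R = True.
  (N ∨ P ∨ ¬R) forces N = True.
  (B ∨ ¬D ∨ ¬R) forces B = True.
  (¬A ∨ ¬B ∨ ¬C) forces C = False.
  Clause (¬A ∨ ¬B ∨ C) is falsified — contradiction.
Both cases fail, so the formula is unsatisfiable.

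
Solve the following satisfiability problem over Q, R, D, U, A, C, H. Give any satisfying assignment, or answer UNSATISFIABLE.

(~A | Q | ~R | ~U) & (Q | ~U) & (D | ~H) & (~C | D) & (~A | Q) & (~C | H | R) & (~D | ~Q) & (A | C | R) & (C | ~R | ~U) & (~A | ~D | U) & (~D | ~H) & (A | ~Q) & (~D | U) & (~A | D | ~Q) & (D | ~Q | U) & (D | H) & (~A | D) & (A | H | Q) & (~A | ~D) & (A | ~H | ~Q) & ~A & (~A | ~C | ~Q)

Case D = True:
  (~D | ~Q) forces Q = False.
  (Q | ~U) forces U = False.
  Clause (~D | U) is falsified — contradiction.
Case D = False:
  (D | ~H) forces H = False.
  Clause (D | H) is falsified — contradiction.
Both cases fail, so the formula is unsatisfiable.

Unsatisfiable — no assignment works.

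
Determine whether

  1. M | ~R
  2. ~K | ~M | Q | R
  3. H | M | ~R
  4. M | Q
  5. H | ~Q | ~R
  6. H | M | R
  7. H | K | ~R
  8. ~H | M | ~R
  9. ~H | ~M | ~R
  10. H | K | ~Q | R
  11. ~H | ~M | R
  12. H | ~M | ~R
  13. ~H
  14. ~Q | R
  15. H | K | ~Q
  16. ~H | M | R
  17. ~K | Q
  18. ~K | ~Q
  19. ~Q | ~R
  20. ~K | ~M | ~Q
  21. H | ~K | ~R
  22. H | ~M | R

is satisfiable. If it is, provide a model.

No satisfying assignment exists.

Case M = True:
  (~H) forces H = False.
  (H | ~M | ~R) forces R = False.
  Clause (H | ~M | R) is falsified — contradiction.
Case M = False:
  (M | ~R) forces R = False.
  (M | Q) forces Q = True.
  Clause (~Q | R) is falsified — contradiction.
Both cases fail, so the formula is unsatisfiable.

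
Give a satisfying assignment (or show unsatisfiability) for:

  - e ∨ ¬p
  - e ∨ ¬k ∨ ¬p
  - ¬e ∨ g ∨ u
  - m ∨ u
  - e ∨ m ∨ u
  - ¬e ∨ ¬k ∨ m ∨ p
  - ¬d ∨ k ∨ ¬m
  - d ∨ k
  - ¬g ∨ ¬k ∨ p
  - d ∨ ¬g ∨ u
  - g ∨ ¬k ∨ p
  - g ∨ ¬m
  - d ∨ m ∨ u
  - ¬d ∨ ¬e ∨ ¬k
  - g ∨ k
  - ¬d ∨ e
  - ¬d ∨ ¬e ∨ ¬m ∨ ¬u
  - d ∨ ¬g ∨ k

Try e = False:
  (e ∨ ¬p) forces p = False.
  (¬d ∨ e) forces d = False.
  (d ∨ k) forces k = True.
  (¬g ∨ ¬k ∨ p) forces g = False.
  clause (g ∨ ¬k ∨ p) is falsified — backtrack.
So e = True.
Set k = False.
  then (d ∨ k) forces d = True.
  then (g ∨ k) forces g = True.
  then (¬d ∨ k ∨ ¬m) forces m = False.
  then (m ∨ u) forces u = True.
Set p = True.
All clauses satisfied.

e = True, k = False, g = True, p = True, m = False, u = True, d = True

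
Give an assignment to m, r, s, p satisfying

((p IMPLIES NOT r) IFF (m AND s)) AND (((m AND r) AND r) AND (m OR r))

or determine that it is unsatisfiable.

m = True, r = True, s = False, p = True

  (p IMPLIES NOT r) IFF (m AND s) = True
    p IMPLIES NOT r = False
      NOT r = False
    m AND s = False
  ((m AND r) AND r) AND (m OR r) = True
    (m AND r) AND r = True
      m AND r = True
    m OR r = True
Both conjuncts True, so the formula holds.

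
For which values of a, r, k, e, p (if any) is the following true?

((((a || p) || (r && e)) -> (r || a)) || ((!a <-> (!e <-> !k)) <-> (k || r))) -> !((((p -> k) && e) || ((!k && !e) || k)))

a: False; r: True; k: False; e: True; p: True

  ((((a || p) || (r && e)) -> (r || a)) || ((!a <-> (!e <-> !k)) <-> (k || r))) -> !((((p -> k) && e) || ((!k && !e) || k))) = True
    (((a || p) || (r && e)) -> (r || a)) || ((!a <-> (!e <-> !k)) <-> (k || r)) = True
      ((a || p) || (r && e)) -> (r || a) = True
        (a || p) || (r && e) = True
          a || p = True
          r && e = True
        r || a = True
      (!a <-> (!e <-> !k)) <-> (k || r) = False
        !a <-> (!e <-> !k) = False
          !a = True
          !e <-> !k = False
            !e = False
            !k = True
        k || r = True
    !((((p -> k) && e) || ((!k && !e) || k))) = True
      ((p -> k) && e) || ((!k && !e) || k) = False
        (p -> k) && e = False
          p -> k = False
        (!k && !e) || k = False
          !k && !e = False
            !k = True
            !e = False
The formula evaluates to True.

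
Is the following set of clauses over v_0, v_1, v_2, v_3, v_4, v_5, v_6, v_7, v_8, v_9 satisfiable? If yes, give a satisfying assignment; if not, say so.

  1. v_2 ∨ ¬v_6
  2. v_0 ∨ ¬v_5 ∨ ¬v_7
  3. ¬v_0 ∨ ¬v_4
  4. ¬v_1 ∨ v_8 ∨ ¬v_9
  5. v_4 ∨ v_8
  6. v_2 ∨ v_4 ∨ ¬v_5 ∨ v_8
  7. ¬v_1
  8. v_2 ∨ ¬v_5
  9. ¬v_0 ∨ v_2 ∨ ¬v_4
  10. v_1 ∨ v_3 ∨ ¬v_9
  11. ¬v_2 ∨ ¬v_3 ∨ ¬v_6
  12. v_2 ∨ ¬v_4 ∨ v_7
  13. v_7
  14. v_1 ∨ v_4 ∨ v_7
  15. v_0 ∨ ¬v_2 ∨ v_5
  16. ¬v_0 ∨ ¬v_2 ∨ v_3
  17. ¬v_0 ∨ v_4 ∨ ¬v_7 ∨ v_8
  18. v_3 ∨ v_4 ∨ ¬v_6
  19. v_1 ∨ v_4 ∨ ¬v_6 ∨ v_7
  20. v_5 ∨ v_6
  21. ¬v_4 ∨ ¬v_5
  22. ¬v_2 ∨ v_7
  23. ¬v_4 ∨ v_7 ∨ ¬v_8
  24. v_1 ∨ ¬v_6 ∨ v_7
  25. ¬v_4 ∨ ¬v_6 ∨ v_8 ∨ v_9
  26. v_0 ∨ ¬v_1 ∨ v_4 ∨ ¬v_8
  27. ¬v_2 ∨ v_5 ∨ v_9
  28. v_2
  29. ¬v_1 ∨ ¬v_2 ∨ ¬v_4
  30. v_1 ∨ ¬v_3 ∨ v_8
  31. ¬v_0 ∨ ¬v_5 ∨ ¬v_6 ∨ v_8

Unit clause (¬v_1) forces v_1 = False.
Unit clause (v_7) forces v_7 = True.
Unit clause (v_2) forces v_2 = True.
Try v_0 = False:
  (v_0 ∨ ¬v_5 ∨ ¬v_7) forces v_5 = False.
  clause (v_0 ∨ ¬v_2 ∨ v_5) is falsified — backtrack.
So v_0 = True.
  then (¬v_0 ∨ ¬v_4) forces v_4 = False.
  then (v_4 ∨ v_8) forces v_8 = True.
  then (¬v_0 ∨ ¬v_2 ∨ v_3) forces v_3 = True.
  then (¬v_2 ∨ ¬v_3 ∨ ¬v_6) forces v_6 = False.
  then (v_5 ∨ v_6) forces v_5 = True.
Set v_9 = False.
All clauses satisfied.

v_0=T, v_1=F, v_2=T, v_3=T, v_4=F, v_5=T, v_6=F, v_7=T, v_8=T, v_9=F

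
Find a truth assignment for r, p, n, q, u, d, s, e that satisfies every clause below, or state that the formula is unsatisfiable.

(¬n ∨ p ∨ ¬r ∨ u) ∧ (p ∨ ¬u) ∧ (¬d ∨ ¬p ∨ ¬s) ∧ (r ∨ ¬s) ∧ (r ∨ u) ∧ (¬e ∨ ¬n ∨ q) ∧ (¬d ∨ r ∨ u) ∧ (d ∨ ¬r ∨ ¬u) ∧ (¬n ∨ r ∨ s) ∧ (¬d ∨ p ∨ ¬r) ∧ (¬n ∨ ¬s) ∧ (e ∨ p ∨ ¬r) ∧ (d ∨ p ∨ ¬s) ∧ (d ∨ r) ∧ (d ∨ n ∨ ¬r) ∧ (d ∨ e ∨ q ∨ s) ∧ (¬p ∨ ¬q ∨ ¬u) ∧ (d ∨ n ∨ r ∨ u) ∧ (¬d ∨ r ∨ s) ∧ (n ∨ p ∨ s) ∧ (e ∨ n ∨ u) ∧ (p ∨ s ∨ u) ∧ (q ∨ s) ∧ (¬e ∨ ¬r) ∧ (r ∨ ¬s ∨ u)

Set r = True.
  then (¬e ∨ ¬r) forces e = False.
  then (e ∨ p ∨ ¬r) forces p = True.
Try n = False:
  (d ∨ n ∨ ¬r) forces d = True.
  (¬d ∨ ¬p ∨ ¬s) forces s = False.
  (e ∨ n ∨ u) forces u = True.
  (¬p ∨ ¬q ∨ ¬u) forces q = False.
  clause (q ∨ s) is falsified — backtrack.
So n = True.
  then (¬n ∨ ¬s) forces s = False.
  then (q ∨ s) forces q = True.
  then (¬p ∨ ¬q ∨ ¬u) forces u = False.
Set d = True.
All clauses satisfied.

r = True, p = True, n = True, q = True, u = False, d = True, s = False, e = False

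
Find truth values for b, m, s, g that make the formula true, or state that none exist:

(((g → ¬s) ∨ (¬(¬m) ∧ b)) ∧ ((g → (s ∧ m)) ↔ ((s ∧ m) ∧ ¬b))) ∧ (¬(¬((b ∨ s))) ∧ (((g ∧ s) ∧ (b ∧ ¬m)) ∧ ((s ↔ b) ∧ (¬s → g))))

Unsatisfiable

Case s = True: the formula simplifies to ((¬g ∨ (¬(¬m) ∧ b)) ∧ ((g → m) ↔ (m ∧ ¬b))) ∧ ((g ∧ (b ∧ ¬m)) ∧ b).
  m = True: the conjunct ¬m is False.
  m = False: simplifies to (¬g ∧ g) ∧ ((g ∧ b) ∧ b).
    g = True: the conjunct ¬g is False.
    g = False: the conjunct g is False.
Case s = False: the conjunct s is False.
Both cases fail — unsatisfiable.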